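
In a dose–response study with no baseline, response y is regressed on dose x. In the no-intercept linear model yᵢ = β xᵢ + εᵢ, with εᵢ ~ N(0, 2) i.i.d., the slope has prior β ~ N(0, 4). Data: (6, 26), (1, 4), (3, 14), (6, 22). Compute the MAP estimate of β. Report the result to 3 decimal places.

β̂_MAP = 4.048

log p(β | y) = −Σ(yᵢ − βxᵢ)²/(2·2) − β²/(2·4) + const.
Setting the derivative to zero: Σxᵢ(yᵢ − βxᵢ)/2 − β/4 = 0, so β = Σxᵢyᵢ / (Σxᵢ² + σ²/τ²).
Σxᵢyᵢ = 6·26 + 1·4 + 3·14 + 6·22 = 334; Σxᵢ² = 82; σ²/τ² = 0.5.
β̂_MAP = 334 / (82 + 0.5) = 334/82.5 ≈ 4.048.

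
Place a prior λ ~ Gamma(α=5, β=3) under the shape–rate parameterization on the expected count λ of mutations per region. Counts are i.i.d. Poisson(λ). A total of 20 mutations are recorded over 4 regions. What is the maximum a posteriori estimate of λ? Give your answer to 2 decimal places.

λ̂_MAP = 3.43

Σxᵢ = 20, n = 4.
Posterior ∝ λ^4e^(−3λ) · λ^20e^(−4λ) = λ^24e^(−7λ), i.e. Gamma(shape=25, rate=7).
The mode of a Gamma(a, b) with a ≥ 1 (shape–rate) is (a−1)/b = 24/7 ≈ 3.43.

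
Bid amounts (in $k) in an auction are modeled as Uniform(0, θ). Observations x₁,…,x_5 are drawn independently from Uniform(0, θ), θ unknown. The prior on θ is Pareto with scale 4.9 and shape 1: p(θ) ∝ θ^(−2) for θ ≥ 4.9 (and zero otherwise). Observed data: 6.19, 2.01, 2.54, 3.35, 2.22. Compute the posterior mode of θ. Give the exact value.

θ̂_MAP = 6.19

The Uniform(0, θ) likelihood is θ^(−n) for θ ≥ max(xᵢ), zero otherwise. Here max(xᵢ) = 6.19.
Posterior ∝ θ^(−2) · θ^(−5) = θ^(−7) on θ ≥ max(4.9, 6.19) = 6.19.
This density is strictly decreasing in θ, so the posterior mode lies at the lower boundary of the support.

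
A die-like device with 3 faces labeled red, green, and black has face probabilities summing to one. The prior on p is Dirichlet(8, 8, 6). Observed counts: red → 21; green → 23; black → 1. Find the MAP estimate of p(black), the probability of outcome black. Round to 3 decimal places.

The posterior is Dirichlet(αᵢ + nᵢ) = Dirichlet(29, 31, 7).
For a Dirichlet(a₁,…,a_K) with all aᵢ > 1, the mode has j-th component (aⱼ − 1)/(Σaᵢ − K).
Here Σaᵢ = 67 and K = 3, so p(black) = (7 − 1)/(67 − 3) = 6/64 ≈ 0.094.

MAP estimate of p(black) = 0.094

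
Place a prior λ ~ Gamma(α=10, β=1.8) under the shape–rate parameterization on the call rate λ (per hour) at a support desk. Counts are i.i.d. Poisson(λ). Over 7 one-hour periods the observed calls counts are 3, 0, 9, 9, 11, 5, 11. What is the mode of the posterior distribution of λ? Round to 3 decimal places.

λ̂_MAP = 6.477

Σxᵢ = 3+0+9+9+11+5+11 = 48, with n = 7.
Posterior ∝ λ^9e^(−1.8λ) · λ^48e^(−7λ) = λ^57e^(−8.8λ), i.e. Gamma(shape=58, rate=8.8).
The mode of a Gamma(a, b) with a ≥ 1 (shape–rate) is (a−1)/b = 57/8.8 ≈ 6.477.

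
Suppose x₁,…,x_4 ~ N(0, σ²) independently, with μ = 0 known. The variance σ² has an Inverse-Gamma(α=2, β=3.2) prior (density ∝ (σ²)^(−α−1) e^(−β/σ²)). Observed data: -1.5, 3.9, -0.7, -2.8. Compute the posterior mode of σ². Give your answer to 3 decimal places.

σ̂²_MAP = 3.219

Sum of squared deviations about the known mean: SS = (-1.5−0)² + (3.9−0)² + (-0.7−0)² + (-2.8−0)² = 25.79.
The Normal likelihood contributes (σ²)^(−n/2) exp(−SS/(2σ²)), so the posterior is Inverse-Gamma(α + n/2, β + SS/2) = Inverse-Gamma(4, 16.095).
The mode of Inverse-Gamma(a, b) is b/(a+1) = 16.095/5 ≈ 3.219.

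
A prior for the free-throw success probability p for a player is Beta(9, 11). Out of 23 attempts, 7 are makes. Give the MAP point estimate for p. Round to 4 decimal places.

Prior: Beta(9, 11).
Data: 7 successes in 23 trials. The binomial likelihood contributes p^7(1−p)^16, so the posterior is Beta(9+7, 11+16) = Beta(16, 27).
For Beta(a, b) with a, b > 1 the mode is (a−1)/(a+b−2) = 15/41 ≈ 0.3659.

p̂_MAP = 0.3659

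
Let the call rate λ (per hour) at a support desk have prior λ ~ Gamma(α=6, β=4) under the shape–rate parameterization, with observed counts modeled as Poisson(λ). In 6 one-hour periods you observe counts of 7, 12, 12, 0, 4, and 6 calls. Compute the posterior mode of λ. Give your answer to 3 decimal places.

Σxᵢ = 7+12+12+0+4+6 = 41, with n = 6.
Posterior ∝ λ^5e^(−4λ) · λ^41e^(−6λ) = λ^46e^(−10λ), i.e. Gamma(shape=47, rate=10).
The mode of a Gamma(a, b) with a ≥ 1 (shape–rate) is (a−1)/b = 46/10 ≈ 4.600.

λ̂_MAP = 4.600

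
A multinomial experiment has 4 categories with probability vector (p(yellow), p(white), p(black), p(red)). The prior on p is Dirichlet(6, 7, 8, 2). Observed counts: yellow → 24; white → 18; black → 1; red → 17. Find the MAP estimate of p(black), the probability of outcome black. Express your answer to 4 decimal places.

MAP estimate of p(black) = 0.1013

The posterior is Dirichlet(αᵢ + nᵢ) = Dirichlet(30, 25, 9, 19).
For a Dirichlet(a₁,…,a_K) with all aᵢ > 1, the mode has j-th component (aⱼ − 1)/(Σaᵢ − K).
Here Σaᵢ = 83 and K = 4, so p(black) = (9 − 1)/(83 − 4) = 8/79 ≈ 0.1013.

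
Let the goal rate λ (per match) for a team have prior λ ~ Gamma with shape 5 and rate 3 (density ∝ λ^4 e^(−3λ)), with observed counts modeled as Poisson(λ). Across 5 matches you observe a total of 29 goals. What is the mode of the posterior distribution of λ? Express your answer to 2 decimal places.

λ̂_MAP = 4.13

Σxᵢ = 29, n = 5.
Posterior ∝ λ^4e^(−3λ) · λ^29e^(−5λ) = λ^33e^(−8λ), i.e. Gamma(shape=34, rate=8).
The mode of a Gamma(a, b) with a ≥ 1 (shape–rate) is (a−1)/b = 33/8 ≈ 4.13.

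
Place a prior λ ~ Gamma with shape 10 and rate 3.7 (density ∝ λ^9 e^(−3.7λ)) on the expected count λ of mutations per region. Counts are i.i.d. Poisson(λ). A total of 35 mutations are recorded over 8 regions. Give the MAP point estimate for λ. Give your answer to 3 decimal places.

λ̂_MAP = 3.761

Σxᵢ = 35, n = 8.
Posterior ∝ λ^9e^(−3.7λ) · λ^35e^(−8λ) = λ^44e^(−11.7λ), i.e. Gamma(shape=45, rate=11.7).
The mode of a Gamma(a, b) with a ≥ 1 (shape–rate) is (a−1)/b = 44/11.7 ≈ 3.761.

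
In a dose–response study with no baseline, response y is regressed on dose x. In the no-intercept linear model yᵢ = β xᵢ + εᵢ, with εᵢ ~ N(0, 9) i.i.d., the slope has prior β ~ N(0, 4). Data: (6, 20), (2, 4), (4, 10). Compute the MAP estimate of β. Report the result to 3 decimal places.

log p(β | y) = −Σ(yᵢ − βxᵢ)²/(2·9) − β²/(2·4) + const.
Setting the derivative to zero: Σxᵢ(yᵢ − βxᵢ)/9 − β/4 = 0, so β = Σxᵢyᵢ / (Σxᵢ² + σ²/τ²).
Σxᵢyᵢ = 6·20 + 2·4 + 4·10 = 168; Σxᵢ² = 56; σ²/τ² = 2.25.
β̂_MAP = 168 / (56 + 2.25) = 168/58.25 ≈ 2.884.

β̂_MAP = 2.884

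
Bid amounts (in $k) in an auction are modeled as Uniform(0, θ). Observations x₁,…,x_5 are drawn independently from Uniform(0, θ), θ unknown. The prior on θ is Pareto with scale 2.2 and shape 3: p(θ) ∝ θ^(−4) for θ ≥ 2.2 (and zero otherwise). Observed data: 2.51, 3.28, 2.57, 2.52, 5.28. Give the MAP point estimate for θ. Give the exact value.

θ̂_MAP = 5.28

The Uniform(0, θ) likelihood is θ^(−n) for θ ≥ max(xᵢ), zero otherwise. Here max(xᵢ) = 5.28.
Posterior ∝ θ^(−4) · θ^(−5) = θ^(−9) on θ ≥ max(2.2, 5.28) = 5.28.
This density is strictly decreasing in θ, so the posterior mode lies at the lower boundary of the support.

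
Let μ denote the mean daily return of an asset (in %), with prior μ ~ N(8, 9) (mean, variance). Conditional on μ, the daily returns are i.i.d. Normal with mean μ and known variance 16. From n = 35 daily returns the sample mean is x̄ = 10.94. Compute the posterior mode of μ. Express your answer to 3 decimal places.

μ̂_MAP = 10.798

n = 35, x̄ = 10.94.
For a Normal prior and Normal likelihood with known variance, the posterior is Normal; its mode equals its mean, the precision-weighted average.
Prior precision 1/σ₀² = 1/9; data precision n/σ² = 35/16 = 2.1875.
μ̂ = ((1/9)·8 + 2.1875·10.94) / (1/9 + 2.1875) = (35741/1440)/(331/144) = 35741/3310 ≈ 10.798.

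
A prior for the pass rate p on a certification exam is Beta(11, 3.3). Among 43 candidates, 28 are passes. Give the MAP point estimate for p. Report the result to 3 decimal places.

p̂_MAP = 0.687

Prior: Beta(11, 3.3).
Data: 28 successes in 43 trials. The binomial likelihood contributes p^28(1−p)^15, so the posterior is Beta(11+28, 3.3+15) = Beta(39, 18.3).
For Beta(a, b) with a, b > 1 the mode is (a−1)/(a+b−2) = 38/55.3 ≈ 0.687.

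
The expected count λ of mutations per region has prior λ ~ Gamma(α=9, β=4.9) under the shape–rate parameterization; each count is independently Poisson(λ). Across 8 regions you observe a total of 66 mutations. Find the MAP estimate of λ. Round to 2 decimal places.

Σxᵢ = 66, n = 8.
Posterior ∝ λ^8e^(−4.9λ) · λ^66e^(−8λ) = λ^74e^(−12.9λ), i.e. Gamma(shape=75, rate=12.9).
The mode of a Gamma(a, b) with a ≥ 1 (shape–rate) is (a−1)/b = 74/12.9 ≈ 5.74.

λ̂_MAP = 5.74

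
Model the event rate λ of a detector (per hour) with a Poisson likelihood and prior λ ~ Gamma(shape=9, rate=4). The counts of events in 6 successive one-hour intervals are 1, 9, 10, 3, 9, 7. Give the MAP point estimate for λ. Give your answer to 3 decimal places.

Σxᵢ = 1+9+10+3+9+7 = 39, with n = 6.
Posterior ∝ λ^8e^(−4λ) · λ^39e^(−6λ) = λ^47e^(−10λ), i.e. Gamma(shape=48, rate=10).
The mode of a Gamma(a, b) with a ≥ 1 (shape–rate) is (a−1)/b = 47/10 ≈ 4.700.

λ̂_MAP = 4.700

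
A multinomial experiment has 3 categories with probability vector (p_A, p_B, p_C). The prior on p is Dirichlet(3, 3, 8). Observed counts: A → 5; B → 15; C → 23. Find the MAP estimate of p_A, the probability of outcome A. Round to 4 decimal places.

MAP estimate of p_A = 0.1296

The posterior is Dirichlet(αᵢ + nᵢ) = Dirichlet(8, 18, 31).
For a Dirichlet(a₁,…,a_K) with all aᵢ > 1, the mode has j-th component (aⱼ − 1)/(Σaᵢ − K).
Here Σaᵢ = 57 and K = 3, so p_A = (8 − 1)/(57 − 3) = 7/54 ≈ 0.1296.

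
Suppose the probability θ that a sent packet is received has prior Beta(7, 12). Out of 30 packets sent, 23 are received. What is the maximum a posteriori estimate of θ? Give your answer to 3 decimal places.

θ̂_MAP = 0.617

Prior: Beta(7, 12).
Data: 23 successes in 30 trials. The binomial likelihood contributes θ^23(1−θ)^7, so the posterior is Beta(7+23, 12+7) = Beta(30, 19).
For Beta(a, b) with a, b > 1 the mode is (a−1)/(a+b−2) = 29/47 ≈ 0.617.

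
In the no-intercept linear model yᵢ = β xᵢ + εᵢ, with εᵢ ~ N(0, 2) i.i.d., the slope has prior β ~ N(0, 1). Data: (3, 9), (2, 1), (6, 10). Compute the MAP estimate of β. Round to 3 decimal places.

log p(β | y) = −Σ(yᵢ − βxᵢ)²/(2·2) − β²/(2·1) + const.
Setting the derivative to zero: Σxᵢ(yᵢ − βxᵢ)/2 − β/1 = 0, so β = Σxᵢyᵢ / (Σxᵢ² + σ²/τ²).
Σxᵢyᵢ = 3·9 + 2·1 + 6·10 = 89; Σxᵢ² = 49; σ²/τ² = 2.
β̂_MAP = 89 / (49 + 2) = 89/51 ≈ 1.745.

β̂_MAP = 1.745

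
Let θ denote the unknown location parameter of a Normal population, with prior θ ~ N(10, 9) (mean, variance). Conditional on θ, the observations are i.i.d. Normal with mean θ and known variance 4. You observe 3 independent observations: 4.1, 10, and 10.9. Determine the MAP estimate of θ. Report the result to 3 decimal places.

n = 3; x̄ = (4.1 + 10 + 10.9)/3 = 25/3 = 25/3 ≈ 8.3333.
For a Normal prior and Normal likelihood with known variance, the posterior is Normal; its mode equals its mean, the precision-weighted average.
Prior precision 1/σ₀² = 1/9; data precision n/σ² = 3/4 = 0.75.
θ̂ = ((1/9)·10 + 0.75·(25/3)) / (1/9 + 0.75) = (265/36)/(31/36) = 265/31 ≈ 8.548.

θ̂_MAP = 8.548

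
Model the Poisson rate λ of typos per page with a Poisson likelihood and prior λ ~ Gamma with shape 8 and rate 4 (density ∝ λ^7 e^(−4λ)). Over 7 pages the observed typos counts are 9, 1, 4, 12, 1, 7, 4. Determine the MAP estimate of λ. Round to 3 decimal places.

λ̂_MAP = 4.091

Σxᵢ = 9+1+4+12+1+7+4 = 38, with n = 7.
Posterior ∝ λ^7e^(−4λ) · λ^38e^(−7λ) = λ^45e^(−11λ), i.e. Gamma(shape=46, rate=11).
The mode of a Gamma(a, b) with a ≥ 1 (shape–rate) is (a−1)/b = 45/11 ≈ 4.091.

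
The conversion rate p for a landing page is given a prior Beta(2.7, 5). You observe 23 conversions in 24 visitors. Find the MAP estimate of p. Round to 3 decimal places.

p̂_MAP = 0.832

Prior: Beta(2.7, 5).
Data: 23 successes in 24 trials. The binomial likelihood contributes p^23(1−p)^1, so the posterior is Beta(2.7+23, 5+1) = Beta(25.7, 6).
For Beta(a, b) with a, b > 1 the mode is (a−1)/(a+b−2) = 24.7/29.7 ≈ 0.832.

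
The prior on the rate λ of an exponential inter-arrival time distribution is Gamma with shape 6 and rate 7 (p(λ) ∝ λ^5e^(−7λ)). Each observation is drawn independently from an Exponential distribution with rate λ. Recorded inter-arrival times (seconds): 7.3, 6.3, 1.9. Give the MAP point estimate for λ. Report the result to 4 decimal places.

λ̂_MAP = 0.3556

The Exponential(rate=λ) likelihood is ∝ λ^n e^(−λΣtᵢ). Here n = 3 and Σtᵢ = 7.3 + 6.3 + 1.9 = 15.5.
Posterior ∝ λ^5e^(−7λ) · λ^3e^(−15.5λ) = λ^8e^(−22.5λ), i.e. Gamma(9, 22.5).
Mode = (a−1)/b = 8/22.5 ≈ 0.3556.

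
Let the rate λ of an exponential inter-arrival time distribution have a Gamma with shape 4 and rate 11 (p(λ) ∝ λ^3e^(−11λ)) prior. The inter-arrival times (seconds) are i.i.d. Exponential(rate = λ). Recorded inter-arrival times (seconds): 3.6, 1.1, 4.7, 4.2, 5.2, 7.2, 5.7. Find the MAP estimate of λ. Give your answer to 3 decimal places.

The Exponential(rate=λ) likelihood is ∝ λ^n e^(−λΣtᵢ). Here n = 7 and Σtᵢ = 3.6 + 1.1 + 4.7 + 4.2 + 5.2 + 7.2 + 5.7 = 31.7.
Posterior ∝ λ^3e^(−11λ) · λ^7e^(−31.7λ) = λ^10e^(−42.7λ), i.e. Gamma(11, 42.7).
Mode = (a−1)/b = 10/42.7 ≈ 0.234.

λ̂_MAP = 0.234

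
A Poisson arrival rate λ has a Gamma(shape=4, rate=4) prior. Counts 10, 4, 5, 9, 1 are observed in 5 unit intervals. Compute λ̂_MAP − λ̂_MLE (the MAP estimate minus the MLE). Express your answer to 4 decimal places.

MAP − MLE = -2.2444

Σxᵢ = 29. Posterior is Gamma(33, 9); MAP = (33−1)/9 = 32/9 ≈ 3.55556.
MLE = x̄ = 29/5 ≈ 5.80000.
Difference = 32/9 − 29/5 = -101/45 ≈ -2.2444.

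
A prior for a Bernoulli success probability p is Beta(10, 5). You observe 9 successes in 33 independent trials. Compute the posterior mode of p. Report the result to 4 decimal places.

p̂_MAP = 0.3913

Prior: Beta(10, 5).
Data: 9 successes in 33 trials. The binomial likelihood contributes p^9(1−p)^24, so the posterior is Beta(10+9, 5+24) = Beta(19, 29).
For Beta(a, b) with a, b > 1 the mode is (a−1)/(a+b−2) = 18/46 ≈ 0.3913.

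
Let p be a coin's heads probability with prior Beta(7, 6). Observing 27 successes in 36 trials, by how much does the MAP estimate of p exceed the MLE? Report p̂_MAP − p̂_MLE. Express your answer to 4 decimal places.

MAP − MLE = -0.0479

Posterior is Beta(34, 15); MAP = (34−1)/(49−2) = 33/47 ≈ 0.70213.
MLE ignores the prior: p̂_MLE = k/n = 27/36 ≈ 0.75000.
Difference = 33/47 − 27/36 = -9/188 ≈ -0.0479.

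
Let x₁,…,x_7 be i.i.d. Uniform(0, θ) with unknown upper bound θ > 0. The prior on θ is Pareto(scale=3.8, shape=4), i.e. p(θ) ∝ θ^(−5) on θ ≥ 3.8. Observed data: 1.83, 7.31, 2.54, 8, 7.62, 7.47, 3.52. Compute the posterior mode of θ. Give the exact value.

The Uniform(0, θ) likelihood is θ^(−n) for θ ≥ max(xᵢ), zero otherwise. Here max(xᵢ) = 8.
Posterior ∝ θ^(−5) · θ^(−7) = θ^(−12) on θ ≥ max(3.8, 8) = 8.
This density is strictly decreasing in θ, so the posterior mode lies at the lower boundary of the support.

θ̂_MAP = 8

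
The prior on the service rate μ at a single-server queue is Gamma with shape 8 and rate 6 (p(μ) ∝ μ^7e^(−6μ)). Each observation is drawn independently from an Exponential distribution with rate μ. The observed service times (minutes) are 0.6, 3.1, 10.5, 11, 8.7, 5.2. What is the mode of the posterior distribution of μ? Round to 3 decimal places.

The Exponential(rate=μ) likelihood is ∝ μ^n e^(−μΣtᵢ). Here n = 6 and Σtᵢ = 0.6 + 3.1 + 10.5 + 11 + 8.7 + 5.2 = 39.1.
Posterior ∝ μ^7e^(−6μ) · μ^6e^(−39.1μ) = μ^13e^(−45.1μ), i.e. Gamma(14, 45.1).
Mode = (a−1)/b = 13/45.1 ≈ 0.288.

μ̂_MAP = 0.288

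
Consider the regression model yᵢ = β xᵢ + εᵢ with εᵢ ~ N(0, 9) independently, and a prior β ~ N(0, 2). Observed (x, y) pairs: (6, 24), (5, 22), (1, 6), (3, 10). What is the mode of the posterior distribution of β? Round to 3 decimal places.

log p(β | y) = −Σ(yᵢ − βxᵢ)²/(2·9) − β²/(2·2) + const.
Setting the derivative to zero: Σxᵢ(yᵢ − βxᵢ)/9 − β/2 = 0, so β = Σxᵢyᵢ / (Σxᵢ² + σ²/τ²).
Σxᵢyᵢ = 6·24 + 5·22 + 1·6 + 3·10 = 290; Σxᵢ² = 71; σ²/τ² = 4.5.
β̂_MAP = 290 / (71 + 4.5) = 290/75.5 ≈ 3.841.

β̂_MAP = 3.841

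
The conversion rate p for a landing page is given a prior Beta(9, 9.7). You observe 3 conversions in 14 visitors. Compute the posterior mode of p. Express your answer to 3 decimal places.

p̂_MAP = 0.358

Prior: Beta(9, 9.7).
Data: 3 successes in 14 trials. The binomial likelihood contributes p^3(1−p)^11, so the posterior is Beta(9+3, 9.7+11) = Beta(12, 20.7).
For Beta(a, b) with a, b > 1 the mode is (a−1)/(a+b−2) = 11/30.7 ≈ 0.358.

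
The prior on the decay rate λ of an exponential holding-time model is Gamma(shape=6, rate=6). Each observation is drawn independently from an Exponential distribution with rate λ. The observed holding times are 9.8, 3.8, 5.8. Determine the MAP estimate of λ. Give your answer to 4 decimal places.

The Exponential(rate=λ) likelihood is ∝ λ^n e^(−λΣtᵢ). Here n = 3 and Σtᵢ = 9.8 + 3.8 + 5.8 = 19.4.
Posterior ∝ λ^5e^(−6λ) · λ^3e^(−19.4λ) = λ^8e^(−25.4λ), i.e. Gamma(9, 25.4).
Mode = (a−1)/b = 8/25.4 ≈ 0.3150.

λ̂_MAP = 0.3150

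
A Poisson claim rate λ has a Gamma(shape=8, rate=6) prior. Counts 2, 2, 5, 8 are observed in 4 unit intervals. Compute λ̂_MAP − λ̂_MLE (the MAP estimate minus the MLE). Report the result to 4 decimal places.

MAP − MLE = -1.8500

Σxᵢ = 17. Posterior is Gamma(25, 10); MAP = (25−1)/10 = 24/10 ≈ 2.40000.
MLE = x̄ = 17/4 ≈ 4.25000.
Difference = 24/10 − 17/4 = -37/20 ≈ -1.8500.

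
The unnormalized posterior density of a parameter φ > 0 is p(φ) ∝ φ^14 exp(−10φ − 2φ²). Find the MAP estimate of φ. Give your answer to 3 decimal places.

φ̂_MAP = 1.000

ℓ'(φ) = 14/φ − 10 − 4φ. Setting this to zero and multiplying by φ: 4φ² + 10φ − 14 = 0.
φ = (−10 + √(10² + 4·4·14)) / (2·4) = (−10 + √324) / 8 = (−10 + 18)/8 = 1.
ℓ''(φ) = −14/φ² − 4 < 0, confirming a maximum.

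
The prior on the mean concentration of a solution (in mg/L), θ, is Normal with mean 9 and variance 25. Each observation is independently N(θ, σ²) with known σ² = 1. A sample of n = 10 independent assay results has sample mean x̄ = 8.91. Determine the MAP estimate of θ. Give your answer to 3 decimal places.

n = 10, x̄ = 8.91.
For a Normal prior and Normal likelihood with known variance, the posterior is Normal; its mode equals its mean, the precision-weighted average.
Prior precision 1/σ₀² = 1/25 = 0.04; data precision n/σ² = 10/1 = 10.
θ̂ = (0.04·9 + 10·8.91) / (0.04 + 10) = 89.46/10.04 = 4473/502 ≈ 8.910.

θ̂_MAP = 8.910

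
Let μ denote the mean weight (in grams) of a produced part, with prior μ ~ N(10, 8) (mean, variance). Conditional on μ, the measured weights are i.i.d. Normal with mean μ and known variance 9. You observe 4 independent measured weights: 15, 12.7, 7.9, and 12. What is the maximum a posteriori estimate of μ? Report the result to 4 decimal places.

μ̂_MAP = 11.4829

n = 4; x̄ = (15 + 12.7 + 7.9 + 12)/4 = 47.6/4 = 11.9.
For a Normal prior and Normal likelihood with known variance, the posterior is Normal; its mode equals its mean, the precision-weighted average.
Prior precision 1/σ₀² = 1/8 = 0.125; data precision n/σ² = 4/9.
μ̂ = (0.125·10 + (4/9)·11.9) / (0.125 + 4/9) = (1177/180)/(41/72) = 2354/205 ≈ 11.4829.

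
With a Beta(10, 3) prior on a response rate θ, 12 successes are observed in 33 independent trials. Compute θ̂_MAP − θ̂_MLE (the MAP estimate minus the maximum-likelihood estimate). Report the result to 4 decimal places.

Posterior is Beta(22, 24); MAP = (22−1)/(46−2) = 21/44 ≈ 0.47727.
MLE ignores the prior: θ̂_MLE = k/n = 12/33 ≈ 0.36364.
Difference = 21/44 − 12/33 = 5/44 ≈ 0.1136.

MAP − MLE = 0.1136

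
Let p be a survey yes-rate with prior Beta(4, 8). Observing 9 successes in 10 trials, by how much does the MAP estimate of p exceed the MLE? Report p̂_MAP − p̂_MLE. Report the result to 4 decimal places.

Posterior is Beta(13, 9); MAP = (13−1)/(22−2) = 12/20 ≈ 0.60000.
MLE ignores the prior: p̂_MLE = k/n = 9/10 ≈ 0.90000.
Difference = 12/20 − 9/10 = -3/10 ≈ -0.3000.

MAP − MLE = -0.3000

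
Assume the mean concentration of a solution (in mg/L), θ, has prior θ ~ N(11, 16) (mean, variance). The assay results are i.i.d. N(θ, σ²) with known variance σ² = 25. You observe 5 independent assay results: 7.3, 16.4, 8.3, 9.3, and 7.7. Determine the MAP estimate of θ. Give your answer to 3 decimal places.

n = 5; x̄ = (7.3 + 16.4 + 8.3 + 9.3 + 7.7)/5 = 49/5 = 9.8.
For a Normal prior and Normal likelihood with known variance, the posterior is Normal; its mode equals its mean, the precision-weighted average.
Prior precision 1/σ₀² = 1/16 = 0.0625; data precision n/σ² = 5/25 = 0.2.
θ̂ = (0.0625·11 + 0.2·9.8) / (0.0625 + 0.2) = 2.6475/0.2625 = 353/35 ≈ 10.086.

θ̂_MAP = 10.086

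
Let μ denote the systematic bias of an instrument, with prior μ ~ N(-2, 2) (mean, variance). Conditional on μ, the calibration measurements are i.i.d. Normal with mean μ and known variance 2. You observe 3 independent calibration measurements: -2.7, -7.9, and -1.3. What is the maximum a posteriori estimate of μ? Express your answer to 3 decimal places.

n = 3; x̄ = ((-2.7) + (-7.9) + (-1.3))/3 = -11.9/3 = -119/30 ≈ -3.9667.
For a Normal prior and Normal likelihood with known variance, the posterior is Normal; its mode equals its mean, the precision-weighted average.
Prior precision 1/σ₀² = 1/2 = 0.5; data precision n/σ² = 3/2 = 1.5.
μ̂ = (0.5·(-2) + 1.5·(-119/30)) / (0.5 + 1.5) = (-6.95)/2 = -3.475.

μ̂_MAP = -3.475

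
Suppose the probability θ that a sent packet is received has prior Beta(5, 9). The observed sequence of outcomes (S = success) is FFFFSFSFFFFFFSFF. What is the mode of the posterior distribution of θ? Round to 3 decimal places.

θ̂_MAP = 0.250

Prior: Beta(5, 9).
Data: 3 successes in 16 trials (from the sequence). The binomial likelihood contributes θ^3(1−θ)^13, so the posterior is Beta(5+3, 9+13) = Beta(8, 22).
For Beta(a, b) with a, b > 1 the mode is (a−1)/(a+b−2) = 7/28 ≈ 0.250.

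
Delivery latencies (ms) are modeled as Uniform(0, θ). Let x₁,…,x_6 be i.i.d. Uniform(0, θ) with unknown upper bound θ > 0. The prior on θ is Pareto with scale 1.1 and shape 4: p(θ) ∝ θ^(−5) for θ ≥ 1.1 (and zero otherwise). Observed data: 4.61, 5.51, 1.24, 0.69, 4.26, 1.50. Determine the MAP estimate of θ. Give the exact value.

θ̂_MAP = 5.51

The Uniform(0, θ) likelihood is θ^(−n) for θ ≥ max(xᵢ), zero otherwise. Here max(xᵢ) = 5.51.
Posterior ∝ θ^(−5) · θ^(−6) = θ^(−11) on θ ≥ max(1.1, 5.51) = 5.51.
This density is strictly decreasing in θ, so the posterior mode lies at the lower boundary of the support.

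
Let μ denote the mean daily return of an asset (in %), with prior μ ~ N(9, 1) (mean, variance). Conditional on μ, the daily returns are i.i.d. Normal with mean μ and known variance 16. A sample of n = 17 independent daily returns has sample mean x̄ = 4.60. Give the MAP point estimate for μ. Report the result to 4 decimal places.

μ̂_MAP = 6.7333

n = 17, x̄ = 4.60.
For a Normal prior and Normal likelihood with known variance, the posterior is Normal; its mode equals its mean, the precision-weighted average.
Prior precision 1/σ₀² = 1/1 = 1; data precision n/σ² = 17/16 = 1.0625.
μ̂ = (1·9 + 1.0625·4.6) / (1 + 1.0625) = 13.8875/2.0625 = 101/15 ≈ 6.7333.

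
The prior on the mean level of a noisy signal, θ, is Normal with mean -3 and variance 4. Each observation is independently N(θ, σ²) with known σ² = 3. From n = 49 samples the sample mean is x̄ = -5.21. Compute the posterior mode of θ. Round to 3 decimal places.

θ̂_MAP = -5.177

n = 49, x̄ = -5.21.
For a Normal prior and Normal likelihood with known variance, the posterior is Normal; its mode equals its mean, the precision-weighted average.
Prior precision 1/σ₀² = 1/4 = 0.25; data precision n/σ² = 49/3.
θ̂ = (0.25·(-3) + (49/3)·(-5.21)) / (0.25 + 49/3) = (-12877/150)/(199/12) = -25754/4975 ≈ -5.177.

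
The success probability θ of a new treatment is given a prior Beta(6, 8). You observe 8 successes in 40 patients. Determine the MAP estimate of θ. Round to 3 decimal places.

θ̂_MAP = 0.250

Prior: Beta(6, 8).
Data: 8 successes in 40 trials. The binomial likelihood contributes θ^8(1−θ)^32, so the posterior is Beta(6+8, 8+32) = Beta(14, 40).
For Beta(a, b) with a, b > 1 the mode is (a−1)/(a+b−2) = 13/52 ≈ 0.250.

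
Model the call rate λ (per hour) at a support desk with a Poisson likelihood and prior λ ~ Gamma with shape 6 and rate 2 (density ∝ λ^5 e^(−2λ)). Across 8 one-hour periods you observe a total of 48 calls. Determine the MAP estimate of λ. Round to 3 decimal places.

Σxᵢ = 48, n = 8.
Posterior ∝ λ^5e^(−2λ) · λ^48e^(−8λ) = λ^53e^(−10λ), i.e. Gamma(shape=54, rate=10).
The mode of a Gamma(a, b) with a ≥ 1 (shape–rate) is (a−1)/b = 53/10 ≈ 5.300.

λ̂_MAP = 5.300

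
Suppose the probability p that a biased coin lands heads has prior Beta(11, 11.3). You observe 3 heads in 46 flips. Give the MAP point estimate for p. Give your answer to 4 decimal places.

Prior: Beta(11, 11.3).
Data: 3 successes in 46 trials. The binomial likelihood contributes p^3(1−p)^43, so the posterior is Beta(11+3, 11.3+43) = Beta(14, 54.3).
For Beta(a, b) with a, b > 1 the mode is (a−1)/(a+b−2) = 13/66.3 ≈ 0.1961.

p̂_MAP = 0.1961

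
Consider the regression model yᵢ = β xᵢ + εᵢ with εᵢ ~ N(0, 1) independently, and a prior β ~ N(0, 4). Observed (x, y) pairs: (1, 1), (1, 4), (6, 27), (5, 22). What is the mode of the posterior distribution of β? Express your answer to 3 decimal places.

log p(β | y) = −Σ(yᵢ − βxᵢ)²/(2·1) − β²/(2·4) + const.
Setting the derivative to zero: Σxᵢ(yᵢ − βxᵢ)/1 − β/4 = 0, so β = Σxᵢyᵢ / (Σxᵢ² + σ²/τ²).
Σxᵢyᵢ = 1·1 + 1·4 + 6·27 + 5·22 = 277; Σxᵢ² = 63; σ²/τ² = 0.25.
β̂_MAP = 277 / (63 + 0.25) = 277/63.25 ≈ 4.379.

β̂_MAP = 4.379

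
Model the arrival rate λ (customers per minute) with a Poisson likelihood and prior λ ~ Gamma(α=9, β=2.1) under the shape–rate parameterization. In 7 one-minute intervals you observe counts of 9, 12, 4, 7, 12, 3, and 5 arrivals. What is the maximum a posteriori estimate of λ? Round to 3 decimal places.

λ̂_MAP = 6.593

Σxᵢ = 9+12+4+7+12+3+5 = 52, with n = 7.
Posterior ∝ λ^8e^(−2.1λ) · λ^52e^(−7λ) = λ^60e^(−9.1λ), i.e. Gamma(shape=61, rate=9.1).
The mode of a Gamma(a, b) with a ≥ 1 (shape–rate) is (a−1)/b = 60/9.1 ≈ 6.593.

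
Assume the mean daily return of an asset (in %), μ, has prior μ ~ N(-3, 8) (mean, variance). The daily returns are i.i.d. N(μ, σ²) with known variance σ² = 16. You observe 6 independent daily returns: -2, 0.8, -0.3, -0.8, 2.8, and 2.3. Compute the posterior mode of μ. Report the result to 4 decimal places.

n = 6; x̄ = ((-2) + 0.8 + (-0.3) + (-0.8) + 2.8 + 2.3)/6 = 2.8/6 = 7/15 ≈ 0.4667.
For a Normal prior and Normal likelihood with known variance, the posterior is Normal; its mode equals its mean, the precision-weighted average.
Prior precision 1/σ₀² = 1/8 = 0.125; data precision n/σ² = 6/16 = 0.375.
μ̂ = (0.125·(-3) + 0.375·(7/15)) / (0.125 + 0.375) = (-0.2)/0.5 = -0.4000.

μ̂_MAP = -0.4000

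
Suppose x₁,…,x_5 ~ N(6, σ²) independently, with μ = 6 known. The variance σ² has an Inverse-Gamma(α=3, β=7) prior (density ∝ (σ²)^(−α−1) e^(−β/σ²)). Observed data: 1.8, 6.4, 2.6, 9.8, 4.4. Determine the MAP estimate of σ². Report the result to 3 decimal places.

Sum of squared deviations about the known mean: SS = (1.8−6)² + (6.4−6)² + (2.6−6)² + (9.8−6)² + (4.4−6)² = 46.36.
The Normal likelihood contributes (σ²)^(−n/2) exp(−SS/(2σ²)), so the posterior is Inverse-Gamma(α + n/2, β + SS/2) = Inverse-Gamma(5.5, 30.18).
The mode of Inverse-Gamma(a, b) is b/(a+1) = 30.18/6.5 ≈ 4.643.

σ̂²_MAP = 4.643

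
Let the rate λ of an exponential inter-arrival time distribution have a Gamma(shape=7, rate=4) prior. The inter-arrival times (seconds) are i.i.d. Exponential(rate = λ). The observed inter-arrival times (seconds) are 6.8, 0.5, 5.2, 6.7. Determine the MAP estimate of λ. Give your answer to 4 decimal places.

λ̂_MAP = 0.4310

The Exponential(rate=λ) likelihood is ∝ λ^n e^(−λΣtᵢ). Here n = 4 and Σtᵢ = 6.8 + 0.5 + 5.2 + 6.7 = 19.2.
Posterior ∝ λ^6e^(−4λ) · λ^4e^(−19.2λ) = λ^10e^(−23.2λ), i.e. Gamma(11, 23.2).
Mode = (a−1)/b = 10/23.2 ≈ 0.4310.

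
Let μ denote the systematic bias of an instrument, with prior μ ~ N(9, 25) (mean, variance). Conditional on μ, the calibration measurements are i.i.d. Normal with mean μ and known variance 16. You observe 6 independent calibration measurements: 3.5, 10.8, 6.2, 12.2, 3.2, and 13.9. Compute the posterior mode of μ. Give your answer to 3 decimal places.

μ̂_MAP = 8.367

n = 6; x̄ = (3.5 + 10.8 + 6.2 + 12.2 + 3.2 + 13.9)/6 = 49.8/6 = 8.3.
For a Normal prior and Normal likelihood with known variance, the posterior is Normal; its mode equals its mean, the precision-weighted average.
Prior precision 1/σ₀² = 1/25 = 0.04; data precision n/σ² = 6/16 = 0.375.
μ̂ = (0.04·9 + 0.375·8.3) / (0.04 + 0.375) = 3.4725/0.415 = 1389/166 ≈ 8.367.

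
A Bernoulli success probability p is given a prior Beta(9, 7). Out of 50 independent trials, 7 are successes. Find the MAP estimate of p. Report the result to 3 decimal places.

p̂_MAP = 0.234

Prior: Beta(9, 7).
Data: 7 successes in 50 trials. The binomial likelihood contributes p^7(1−p)^43, so the posterior is Beta(9+7, 7+43) = Beta(16, 50).
For Beta(a, b) with a, b > 1 the mode is (a−1)/(a+b−2) = 15/64 ≈ 0.234.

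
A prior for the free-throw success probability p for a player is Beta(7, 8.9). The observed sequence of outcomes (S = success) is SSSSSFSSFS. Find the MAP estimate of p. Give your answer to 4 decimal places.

Prior: Beta(7, 8.9).
Data: 8 successes in 10 trials (from the sequence). The binomial likelihood contributes p^8(1−p)^2, so the posterior is Beta(7+8, 8.9+2) = Beta(15, 10.9).
For Beta(a, b) with a, b > 1 the mode is (a−1)/(a+b−2) = 14/23.9 ≈ 0.5858.

p̂_MAP = 0.5858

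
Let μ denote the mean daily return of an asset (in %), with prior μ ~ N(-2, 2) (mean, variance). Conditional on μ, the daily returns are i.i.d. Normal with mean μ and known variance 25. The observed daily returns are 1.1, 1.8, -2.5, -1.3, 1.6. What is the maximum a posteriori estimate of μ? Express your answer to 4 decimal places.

n = 5; x̄ = (1.1 + 1.8 + (-2.5) + (-1.3) + 1.6)/5 = 0.7/5 = 0.14.
For a Normal prior and Normal likelihood with known variance, the posterior is Normal; its mode equals its mean, the precision-weighted average.
Prior precision 1/σ₀² = 1/2 = 0.5; data precision n/σ² = 5/25 = 0.2.
μ̂ = (0.5·(-2) + 0.2·0.14) / (0.5 + 0.2) = (-0.972)/0.7 = -243/175 ≈ -1.3886.

μ̂_MAP = -1.3886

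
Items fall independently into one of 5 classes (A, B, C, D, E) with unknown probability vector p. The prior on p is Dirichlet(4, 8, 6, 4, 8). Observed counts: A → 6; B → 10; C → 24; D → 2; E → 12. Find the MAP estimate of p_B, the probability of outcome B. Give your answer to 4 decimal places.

MAP estimate of p_B = 0.2152

The posterior is Dirichlet(αᵢ + nᵢ) = Dirichlet(10, 18, 30, 6, 20).
For a Dirichlet(a₁,…,a_K) with all aᵢ > 1, the mode has j-th component (aⱼ − 1)/(Σaᵢ − K).
Here Σaᵢ = 84 and K = 5, so p_B = (18 − 1)/(84 − 5) = 17/79 ≈ 0.2152.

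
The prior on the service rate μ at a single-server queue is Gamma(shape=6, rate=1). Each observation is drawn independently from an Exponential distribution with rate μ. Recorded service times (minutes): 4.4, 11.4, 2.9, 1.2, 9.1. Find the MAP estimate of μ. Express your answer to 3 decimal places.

μ̂_MAP = 0.333

The Exponential(rate=μ) likelihood is ∝ μ^n e^(−μΣtᵢ). Here n = 5 and Σtᵢ = 4.4 + 11.4 + 2.9 + 1.2 + 9.1 = 29.
Posterior ∝ μ^5e^(−1μ) · μ^5e^(−29μ) = μ^10e^(−30μ), i.e. Gamma(11, 30).
Mode = (a−1)/b = 10/30 ≈ 0.333.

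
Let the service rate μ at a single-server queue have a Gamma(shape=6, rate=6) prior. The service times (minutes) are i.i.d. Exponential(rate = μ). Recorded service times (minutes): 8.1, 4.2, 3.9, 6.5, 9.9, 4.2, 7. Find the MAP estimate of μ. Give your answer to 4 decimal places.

μ̂_MAP = 0.2410

The Exponential(rate=μ) likelihood is ∝ μ^n e^(−μΣtᵢ). Here n = 7 and Σtᵢ = 8.1 + 4.2 + 3.9 + 6.5 + 9.9 + 4.2 + 7 = 43.8.
Posterior ∝ μ^5e^(−6μ) · μ^7e^(−43.8μ) = μ^12e^(−49.8μ), i.e. Gamma(13, 49.8).
Mode = (a−1)/b = 12/49.8 ≈ 0.2410.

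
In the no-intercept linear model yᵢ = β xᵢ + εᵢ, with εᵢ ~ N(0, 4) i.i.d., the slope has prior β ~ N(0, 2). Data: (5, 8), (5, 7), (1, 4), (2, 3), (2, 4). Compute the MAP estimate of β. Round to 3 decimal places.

β̂_MAP = 1.525

log p(β | y) = −Σ(yᵢ − βxᵢ)²/(2·4) − β²/(2·2) + const.
Setting the derivative to zero: Σxᵢ(yᵢ − βxᵢ)/4 − β/2 = 0, so β = Σxᵢyᵢ / (Σxᵢ² + σ²/τ²).
Σxᵢyᵢ = 5·8 + 5·7 + 1·4 + 2·3 + 2·4 = 93; Σxᵢ² = 59; σ²/τ² = 2.
β̂_MAP = 93 / (59 + 2) = 93/61 ≈ 1.525.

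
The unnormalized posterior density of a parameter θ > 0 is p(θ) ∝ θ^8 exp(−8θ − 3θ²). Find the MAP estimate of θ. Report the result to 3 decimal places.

θ̂_MAP = 0.667

ℓ'(θ) = 8/θ − 8 − 6θ. Setting this to zero and multiplying by θ: 6θ² + 8θ − 8 = 0.
θ = (−8 + √(8² + 4·6·8)) / (2·6) = (−8 + √256) / 12 = (−8 + 16)/12 = 2/3.
ℓ''(θ) = −8/θ² − 6 < 0, confirming a maximum.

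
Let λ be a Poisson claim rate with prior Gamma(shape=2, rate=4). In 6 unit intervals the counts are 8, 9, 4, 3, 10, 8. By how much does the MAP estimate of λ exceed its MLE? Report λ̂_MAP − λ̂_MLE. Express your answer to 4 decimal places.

Σxᵢ = 42. Posterior is Gamma(44, 10); MAP = (44−1)/10 = 43/10 ≈ 4.30000.
MLE = x̄ = 42/6 ≈ 7.00000.
Difference = 43/10 − 42/6 = -27/10 ≈ -2.7000.

MAP − MLE = -2.7000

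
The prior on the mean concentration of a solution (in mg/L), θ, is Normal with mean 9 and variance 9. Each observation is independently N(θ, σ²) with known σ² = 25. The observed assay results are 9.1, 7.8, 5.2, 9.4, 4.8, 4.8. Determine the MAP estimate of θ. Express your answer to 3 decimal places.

n = 6; x̄ = (9.1 + 7.8 + 5.2 + 9.4 + 4.8 + 4.8)/6 = 41.1/6 = 6.85.
For a Normal prior and Normal likelihood with known variance, the posterior is Normal; its mode equals its mean, the precision-weighted average.
Prior precision 1/σ₀² = 1/9; data precision n/σ² = 6/25 = 0.24.
θ̂ = ((1/9)·9 + 0.24·6.85) / (1/9 + 0.24) = 2.644/(79/225) = 5949/790 ≈ 7.530.

θ̂_MAP = 7.530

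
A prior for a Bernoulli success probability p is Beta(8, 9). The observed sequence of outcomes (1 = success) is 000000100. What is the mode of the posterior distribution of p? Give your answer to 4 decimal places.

p̂_MAP = 0.3333

Prior: Beta(8, 9).
Data: 1 success in 9 trials (from the sequence). The binomial likelihood contributes p(1−p)^8, so the posterior is Beta(8+1, 9+8) = Beta(9, 17).
For Beta(a, b) with a, b > 1 the mode is (a−1)/(a+b−2) = 8/24 ≈ 0.3333.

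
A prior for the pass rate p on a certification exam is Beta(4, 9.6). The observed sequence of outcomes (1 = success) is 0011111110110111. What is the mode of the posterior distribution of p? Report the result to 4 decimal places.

p̂_MAP = 0.5435

Prior: Beta(4, 9.6).
Data: 12 successes in 16 trials (from the sequence). The binomial likelihood contributes p^12(1−p)^4, so the posterior is Beta(4+12, 9.6+4) = Beta(16, 13.6).
For Beta(a, b) with a, b > 1 the mode is (a−1)/(a+b−2) = 15/27.6 ≈ 0.5435.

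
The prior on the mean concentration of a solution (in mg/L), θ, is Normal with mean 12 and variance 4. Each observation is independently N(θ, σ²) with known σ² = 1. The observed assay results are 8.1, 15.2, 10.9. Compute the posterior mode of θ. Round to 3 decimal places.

n = 3; x̄ = (8.1 + 15.2 + 10.9)/3 = 34.2/3 = 11.4.
For a Normal prior and Normal likelihood with known variance, the posterior is Normal; its mode equals its mean, the precision-weighted average.
Prior precision 1/σ₀² = 1/4 = 0.25; data precision n/σ² = 3/1 = 3.
θ̂ = (0.25·12 + 3·11.4) / (0.25 + 3) = 37.2/3.25 = 744/65 ≈ 11.446.

θ̂_MAP = 11.446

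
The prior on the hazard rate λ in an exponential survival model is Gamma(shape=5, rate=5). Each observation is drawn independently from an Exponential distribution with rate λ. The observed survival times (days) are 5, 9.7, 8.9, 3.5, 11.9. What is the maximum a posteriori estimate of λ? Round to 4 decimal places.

λ̂_MAP = 0.2045

The Exponential(rate=λ) likelihood is ∝ λ^n e^(−λΣtᵢ). Here n = 5 and Σtᵢ = 5 + 9.7 + 8.9 + 3.5 + 11.9 = 39.
Posterior ∝ λ^4e^(−5λ) · λ^5e^(−39λ) = λ^9e^(−44λ), i.e. Gamma(10, 44).
Mode = (a−1)/b = 9/44 ≈ 0.2045.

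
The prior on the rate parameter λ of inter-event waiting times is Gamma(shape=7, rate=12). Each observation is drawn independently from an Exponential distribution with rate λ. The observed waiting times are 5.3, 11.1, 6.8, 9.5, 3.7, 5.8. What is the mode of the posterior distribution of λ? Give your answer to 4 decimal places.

λ̂_MAP = 0.2214

The Exponential(rate=λ) likelihood is ∝ λ^n e^(−λΣtᵢ). Here n = 6 and Σtᵢ = 5.3 + 11.1 + 6.8 + 9.5 + 3.7 + 5.8 = 42.2.
Posterior ∝ λ^6e^(−12λ) · λ^6e^(−42.2λ) = λ^12e^(−54.2λ), i.e. Gamma(13, 54.2).
Mode = (a−1)/b = 12/54.2 ≈ 0.2214.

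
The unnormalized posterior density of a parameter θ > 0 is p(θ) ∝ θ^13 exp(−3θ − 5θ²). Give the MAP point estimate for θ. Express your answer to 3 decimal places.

ℓ'(θ) = 13/θ − 3 − 10θ. Setting this to zero and multiplying by θ: 10θ² + 3θ − 13 = 0.
θ = (−3 + √(3² + 4·10·13)) / (2·10) = (−3 + √529) / 20 = (−3 + 23)/20 = 1.
ℓ''(θ) = −13/θ² − 10 < 0, confirming a maximum.

θ̂_MAP = 1.000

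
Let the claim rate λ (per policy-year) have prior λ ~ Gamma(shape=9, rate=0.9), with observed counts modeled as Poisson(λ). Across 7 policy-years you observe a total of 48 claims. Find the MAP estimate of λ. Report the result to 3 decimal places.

Σxᵢ = 48, n = 7.
Posterior ∝ λ^8e^(−0.9λ) · λ^48e^(−7λ) = λ^56e^(−7.9λ), i.e. Gamma(shape=57, rate=7.9).
The mode of a Gamma(a, b) with a ≥ 1 (shape–rate) is (a−1)/b = 56/7.9 ≈ 7.089.

λ̂_MAP = 7.089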